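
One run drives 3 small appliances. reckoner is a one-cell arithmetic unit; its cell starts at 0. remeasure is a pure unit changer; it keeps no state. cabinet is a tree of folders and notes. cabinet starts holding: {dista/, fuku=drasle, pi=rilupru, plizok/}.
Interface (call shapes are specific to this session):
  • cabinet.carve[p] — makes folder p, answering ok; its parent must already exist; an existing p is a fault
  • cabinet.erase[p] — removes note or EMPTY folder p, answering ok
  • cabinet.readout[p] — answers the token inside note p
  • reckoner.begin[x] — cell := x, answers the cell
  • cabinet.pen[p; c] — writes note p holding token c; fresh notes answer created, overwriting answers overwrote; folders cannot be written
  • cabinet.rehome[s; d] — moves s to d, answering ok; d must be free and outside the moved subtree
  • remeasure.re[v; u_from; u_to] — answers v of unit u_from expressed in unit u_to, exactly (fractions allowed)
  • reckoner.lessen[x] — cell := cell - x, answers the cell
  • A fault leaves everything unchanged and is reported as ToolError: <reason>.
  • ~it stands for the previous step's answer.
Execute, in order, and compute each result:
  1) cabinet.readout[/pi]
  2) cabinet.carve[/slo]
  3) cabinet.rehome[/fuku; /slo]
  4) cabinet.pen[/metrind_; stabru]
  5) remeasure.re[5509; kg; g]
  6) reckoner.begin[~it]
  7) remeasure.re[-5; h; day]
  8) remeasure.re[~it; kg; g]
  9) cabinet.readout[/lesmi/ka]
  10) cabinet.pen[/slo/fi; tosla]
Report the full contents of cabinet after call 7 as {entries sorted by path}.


Answer: {dista/, fuku=drasle, metrind_=stabru, pi=rilupru, plizok/, slo/}

Derivation:
# 1. cabinet.readout(p→/pi) : rilupru
# 2. cabinet.carve(p→/slo) : ok
# 3. cabinet.rehome(s→/fuku, d→/slo) : ToolError: exists
# 4. cabinet.pen(p→/metrind_, c→stabru) : created
# 5. remeasure.re(v→5509, u_from→kg, u_to→g) : 5509000
# 6. reckoner.begin(x→~it) : 5509000
# 7. remeasure.re(v→-5, u_from→h, u_to→day) : -5/24
# 8. remeasure.re(v→~it, u_from→kg, u_to→g) : -625/3
# 9. cabinet.readout(p→/lesmi/ka) : ToolError: not found
# 10. cabinet.pen(p→/slo/fi, c→tosla) : created


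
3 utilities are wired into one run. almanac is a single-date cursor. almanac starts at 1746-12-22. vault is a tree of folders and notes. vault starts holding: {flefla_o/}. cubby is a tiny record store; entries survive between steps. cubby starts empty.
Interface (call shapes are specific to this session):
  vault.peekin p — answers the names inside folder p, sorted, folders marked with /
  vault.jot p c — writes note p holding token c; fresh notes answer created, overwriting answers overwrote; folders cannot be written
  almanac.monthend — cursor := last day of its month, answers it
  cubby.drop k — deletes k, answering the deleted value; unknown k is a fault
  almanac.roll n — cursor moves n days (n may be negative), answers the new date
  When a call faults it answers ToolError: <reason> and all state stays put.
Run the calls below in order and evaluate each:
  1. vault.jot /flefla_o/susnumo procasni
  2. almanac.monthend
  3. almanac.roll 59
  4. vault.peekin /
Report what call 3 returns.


> jot p→/flefla_o/susnumo c→procasni
= created
> monthend
= 1746-12-31
> roll n→59
= 1747-02-28
> peekin p→/
= [flefla_o/]

Answer: 1747-02-28


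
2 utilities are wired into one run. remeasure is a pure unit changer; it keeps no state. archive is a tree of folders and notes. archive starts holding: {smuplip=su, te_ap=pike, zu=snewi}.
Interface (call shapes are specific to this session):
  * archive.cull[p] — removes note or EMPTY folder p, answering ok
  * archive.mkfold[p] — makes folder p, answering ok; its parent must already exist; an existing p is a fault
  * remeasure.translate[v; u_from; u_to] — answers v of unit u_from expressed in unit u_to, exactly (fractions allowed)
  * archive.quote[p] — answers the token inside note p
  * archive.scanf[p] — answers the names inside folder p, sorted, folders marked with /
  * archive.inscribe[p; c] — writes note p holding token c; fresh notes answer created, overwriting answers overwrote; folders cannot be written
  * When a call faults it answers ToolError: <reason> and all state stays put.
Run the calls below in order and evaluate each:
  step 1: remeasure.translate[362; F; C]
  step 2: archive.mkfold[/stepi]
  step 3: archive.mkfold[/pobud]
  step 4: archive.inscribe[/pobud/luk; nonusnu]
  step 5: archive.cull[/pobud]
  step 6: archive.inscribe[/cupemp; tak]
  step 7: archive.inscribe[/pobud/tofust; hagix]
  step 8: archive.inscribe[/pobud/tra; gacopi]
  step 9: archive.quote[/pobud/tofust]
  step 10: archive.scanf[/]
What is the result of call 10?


Answer: [cupemp, pobud/, smuplip, stepi/, te_ap, zu]

Derivation:
Then remeasure.translate passing v=362, u_from=F, u_to=C, which returns 550/3.
Invoking archive.mkfold passing p=/stepi, and get ok.
Now I run archive.mkfold passing p=/pobud: ok.
Invoking archive.inscribe passing p=/pobud/luk, c=nonusnu, and get created.
Then archive.cull passing p=/pobud, → ToolError: not empty.
Now I run archive.inscribe passing p=/cupemp, c=tak, — result: created.
I call archive.inscribe passing p=/pobud/tofust, c=hagix, which returns created.
I call archive.inscribe passing p=/pobud/tra, c=gacopi: created.
Then archive.quote passing p=/pobud/tofust, — result: hagix.
Now I run archive.scanf passing p=/, → [cupemp, pobud/, smuplip, stepi/, te_ap, zu].


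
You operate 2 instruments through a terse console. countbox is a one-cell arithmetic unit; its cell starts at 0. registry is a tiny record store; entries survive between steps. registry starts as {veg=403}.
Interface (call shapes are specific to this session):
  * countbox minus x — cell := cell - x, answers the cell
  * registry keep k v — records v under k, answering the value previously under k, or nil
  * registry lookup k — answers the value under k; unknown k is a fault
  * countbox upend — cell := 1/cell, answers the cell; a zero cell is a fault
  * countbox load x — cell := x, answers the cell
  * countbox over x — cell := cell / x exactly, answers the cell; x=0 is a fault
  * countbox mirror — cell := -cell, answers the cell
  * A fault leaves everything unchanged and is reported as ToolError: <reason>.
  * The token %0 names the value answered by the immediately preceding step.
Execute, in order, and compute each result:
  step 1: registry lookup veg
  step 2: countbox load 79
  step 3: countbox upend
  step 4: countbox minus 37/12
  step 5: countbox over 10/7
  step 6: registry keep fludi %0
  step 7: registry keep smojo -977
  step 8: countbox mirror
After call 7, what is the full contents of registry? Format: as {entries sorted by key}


Using registry lookup with veg: 403.
Using countbox load with 79, giving 79.
I try countbox upend, which returns 1/79.
I try countbox minus with 37/12, → -2911/948.
I invoke countbox over with 10/7, and observe -20377/9480.
I call registry keep with fludi, %0: nil.
Now I run registry keep with smojo, -977, yielding nil.
Calling countbox mirror, → 20377/9480.

Answer: {fludi=-20377/9480, smojo=-977, veg=403}


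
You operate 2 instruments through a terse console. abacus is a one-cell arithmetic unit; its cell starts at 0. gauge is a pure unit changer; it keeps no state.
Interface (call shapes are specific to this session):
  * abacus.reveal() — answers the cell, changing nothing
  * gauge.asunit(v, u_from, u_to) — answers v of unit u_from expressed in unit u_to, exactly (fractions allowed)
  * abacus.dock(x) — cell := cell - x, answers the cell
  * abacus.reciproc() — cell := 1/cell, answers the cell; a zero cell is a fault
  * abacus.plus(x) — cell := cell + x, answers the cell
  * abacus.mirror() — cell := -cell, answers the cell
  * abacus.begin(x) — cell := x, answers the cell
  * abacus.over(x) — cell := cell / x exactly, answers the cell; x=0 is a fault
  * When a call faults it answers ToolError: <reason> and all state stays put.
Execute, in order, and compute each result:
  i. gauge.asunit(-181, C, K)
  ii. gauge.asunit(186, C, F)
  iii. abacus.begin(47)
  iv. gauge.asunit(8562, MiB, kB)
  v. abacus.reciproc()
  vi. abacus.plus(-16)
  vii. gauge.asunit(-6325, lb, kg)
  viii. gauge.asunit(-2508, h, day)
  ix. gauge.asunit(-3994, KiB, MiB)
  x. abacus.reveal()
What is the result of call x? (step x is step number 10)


Answer: -751/47

Derivation:
// 1. gauge.asunit(v→-181, u_from→C, u_to→K) => 1843/20
// 2. gauge.asunit(v→186, u_from→C, u_to→F) => 1834/5
// 3. abacus.begin(x→47) => 47
// 4. gauge.asunit(v→8562, u_from→MiB, u_to→kB) => 1122238464/125
// 5. abacus.reciproc() => 1/47
// 6. abacus.plus(x→-16) => -751/47
// 7. gauge.asunit(v→-6325, u_from→lb, u_to→kg) => -11475886961/4000000
// 8. gauge.asunit(v→-2508, u_from→h, u_to→day) => -209/2
// 9. gauge.asunit(v→-3994, u_from→KiB, u_to→MiB) => -1997/512
// 10. abacus.reveal() => -751/47


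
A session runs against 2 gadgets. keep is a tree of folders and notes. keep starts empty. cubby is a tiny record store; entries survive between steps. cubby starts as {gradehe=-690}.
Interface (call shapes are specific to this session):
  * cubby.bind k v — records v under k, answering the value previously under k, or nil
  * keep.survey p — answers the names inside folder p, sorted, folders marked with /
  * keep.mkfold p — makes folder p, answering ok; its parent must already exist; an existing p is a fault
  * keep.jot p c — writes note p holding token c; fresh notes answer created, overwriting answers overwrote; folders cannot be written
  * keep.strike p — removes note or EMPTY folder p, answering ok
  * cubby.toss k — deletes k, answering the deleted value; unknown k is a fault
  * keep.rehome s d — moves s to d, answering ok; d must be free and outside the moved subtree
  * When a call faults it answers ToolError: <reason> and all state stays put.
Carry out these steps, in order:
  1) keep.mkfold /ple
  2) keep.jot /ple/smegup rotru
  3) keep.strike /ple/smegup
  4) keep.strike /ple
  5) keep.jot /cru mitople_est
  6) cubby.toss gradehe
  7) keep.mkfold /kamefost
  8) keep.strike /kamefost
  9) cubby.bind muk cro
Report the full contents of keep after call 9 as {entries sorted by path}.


! 1. keep.mkfold(p=/ple) ~> ok
! 2. keep.jot(p=/ple/smegup, c=rotru) ~> created
! 3. keep.strike(p=/ple/smegup) ~> ok
! 4. keep.strike(p=/ple) ~> ok
! 5. keep.jot(p=/cru, c=mitople_est) ~> created
! 6. cubby.toss(k=gradehe) ~> -690
! 7. keep.mkfold(p=/kamefost) ~> ok
! 8. keep.strike(p=/kamefost) ~> ok
! 9. cubby.bind(k=muk, v=cro) ~> nil

Answer: {cru=mitople_est}


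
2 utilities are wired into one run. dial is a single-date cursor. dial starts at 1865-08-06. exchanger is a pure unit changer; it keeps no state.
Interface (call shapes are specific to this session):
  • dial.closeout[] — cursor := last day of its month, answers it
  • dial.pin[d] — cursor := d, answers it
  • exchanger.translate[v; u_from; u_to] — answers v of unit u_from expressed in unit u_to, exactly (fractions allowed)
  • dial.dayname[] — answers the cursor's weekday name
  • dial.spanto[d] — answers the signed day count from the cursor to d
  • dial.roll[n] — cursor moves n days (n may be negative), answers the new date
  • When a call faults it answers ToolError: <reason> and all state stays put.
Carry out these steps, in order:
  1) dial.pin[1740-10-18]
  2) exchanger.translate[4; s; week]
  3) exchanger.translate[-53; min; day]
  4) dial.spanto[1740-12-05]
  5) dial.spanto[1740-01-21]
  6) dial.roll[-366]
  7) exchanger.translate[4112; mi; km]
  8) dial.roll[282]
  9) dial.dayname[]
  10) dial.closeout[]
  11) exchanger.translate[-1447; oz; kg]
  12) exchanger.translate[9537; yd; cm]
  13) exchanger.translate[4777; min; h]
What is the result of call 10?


→ dial.pin(d→1740-10-18)
← 1740-10-18
→ exchanger.translate(v→4, u_from→s, u_to→week)
← 1/151200
→ exchanger.translate(v→-53, u_from→min, u_to→day)
← -53/1440
→ dial.spanto(d→1740-12-05)
← 48
→ dial.spanto(d→1740-01-21)
← -271
→ dial.roll(n→-366)
← 1739-10-18
→ exchanger.translate(v→4112, u_from→mi, u_to→km)
← 103400352/15625
→ dial.roll(n→282)
← 1740-07-26
→ dial.dayname()
← Tuesday
→ dial.closeout()
← 1740-07-31
→ exchanger.translate(v→-1447, u_from→oz, u_to→kg)
← -65634815939/1600000000
→ exchanger.translate(v→9537, u_from→yd, u_to→cm)
← 21801582/25
→ exchanger.translate(v→4777, u_from→min, u_to→h)
← 4777/60

Answer: 1740-07-31


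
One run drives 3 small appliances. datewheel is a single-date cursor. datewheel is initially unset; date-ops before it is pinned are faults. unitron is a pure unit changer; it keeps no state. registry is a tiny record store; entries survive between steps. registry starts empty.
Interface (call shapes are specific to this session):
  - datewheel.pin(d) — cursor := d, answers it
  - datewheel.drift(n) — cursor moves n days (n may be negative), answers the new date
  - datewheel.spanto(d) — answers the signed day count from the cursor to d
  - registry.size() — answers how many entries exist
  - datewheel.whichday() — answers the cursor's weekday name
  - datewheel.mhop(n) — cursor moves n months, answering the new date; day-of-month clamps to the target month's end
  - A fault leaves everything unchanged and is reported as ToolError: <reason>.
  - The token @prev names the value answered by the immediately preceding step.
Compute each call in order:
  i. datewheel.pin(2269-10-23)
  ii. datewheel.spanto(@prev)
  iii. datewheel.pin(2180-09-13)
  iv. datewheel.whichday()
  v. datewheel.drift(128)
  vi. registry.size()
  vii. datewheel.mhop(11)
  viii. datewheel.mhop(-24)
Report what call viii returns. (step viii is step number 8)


> datewheel.pin 2269-10-23
= 2269-10-23
> datewheel.spanto @prev
= 0
> datewheel.pin 2180-09-13
= 2180-09-13
> datewheel.whichday
= Wednesday
> datewheel.drift 128
= 2181-01-19
> registry.size
= 0
> datewheel.mhop 11
= 2181-12-19
> datewheel.mhop -24
= 2179-12-19

Answer: 2179-12-19


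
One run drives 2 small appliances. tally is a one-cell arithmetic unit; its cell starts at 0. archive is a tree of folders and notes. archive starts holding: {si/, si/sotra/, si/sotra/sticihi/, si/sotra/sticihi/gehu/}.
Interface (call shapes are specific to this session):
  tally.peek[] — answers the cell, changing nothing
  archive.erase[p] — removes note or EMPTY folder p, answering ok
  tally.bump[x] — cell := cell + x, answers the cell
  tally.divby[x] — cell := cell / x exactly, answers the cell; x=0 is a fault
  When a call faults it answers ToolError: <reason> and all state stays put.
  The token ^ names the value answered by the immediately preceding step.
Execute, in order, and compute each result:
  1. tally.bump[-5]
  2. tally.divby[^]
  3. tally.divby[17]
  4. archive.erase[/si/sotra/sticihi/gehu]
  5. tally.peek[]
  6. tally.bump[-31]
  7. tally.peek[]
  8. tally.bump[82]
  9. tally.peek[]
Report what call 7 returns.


! 1. bump(x=-5) -> -5
! 2. divby(x=^) -> 1
! 3. divby(x=17) -> 1/17
! 4. erase(p=/si/sotra/sticihi/gehu) -> ok
! 5. peek() -> 1/17
! 6. bump(x=-31) -> -526/17
! 7. peek() -> -526/17
! 8. bump(x=82) -> 868/17
! 9. peek() -> 868/17

Answer: -526/17


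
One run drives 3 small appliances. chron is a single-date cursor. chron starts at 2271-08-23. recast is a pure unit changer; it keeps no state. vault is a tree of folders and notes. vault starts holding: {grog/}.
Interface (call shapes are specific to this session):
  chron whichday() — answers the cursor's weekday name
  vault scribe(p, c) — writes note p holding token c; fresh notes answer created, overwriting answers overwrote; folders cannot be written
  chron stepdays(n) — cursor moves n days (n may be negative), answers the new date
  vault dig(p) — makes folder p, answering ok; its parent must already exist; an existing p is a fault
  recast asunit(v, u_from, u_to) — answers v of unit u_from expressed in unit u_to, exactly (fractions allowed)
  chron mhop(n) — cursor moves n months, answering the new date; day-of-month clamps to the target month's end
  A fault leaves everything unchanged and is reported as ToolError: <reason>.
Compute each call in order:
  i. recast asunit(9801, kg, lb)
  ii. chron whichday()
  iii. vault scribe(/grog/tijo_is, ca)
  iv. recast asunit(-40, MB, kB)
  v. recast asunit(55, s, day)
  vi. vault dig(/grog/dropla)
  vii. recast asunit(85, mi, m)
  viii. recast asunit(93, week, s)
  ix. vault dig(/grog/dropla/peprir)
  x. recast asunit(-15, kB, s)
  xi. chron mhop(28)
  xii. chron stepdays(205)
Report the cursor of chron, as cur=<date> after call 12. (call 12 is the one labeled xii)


Do: recast asunit[v=9801; u_from=kg; u_to=lb]
See: 89100000000/4123567
Do: chron whichday[]
See: Wednesday
Do: vault scribe[p=/grog/tijo_is; c=ca]
See: created
Do: recast asunit[v=-40; u_from=MB; u_to=kB]
See: -40000
Do: recast asunit[v=55; u_from=s; u_to=day]
See: 11/17280
Do: vault dig[p=/grog/dropla]
See: ok
Do: recast asunit[v=85; u_from=mi; u_to=m]
See: 3419856/25
Do: recast asunit[v=93; u_from=week; u_to=s]
See: 56246400
Do: vault dig[p=/grog/dropla/peprir]
See: ok
Do: recast asunit[v=-15; u_from=kB; u_to=s]
See: ToolError: incompatible units
Do: chron mhop[n=28]
See: 2273-12-23
Do: chron stepdays[n=205]
See: 2274-07-16

Answer: cur=2274-07-16


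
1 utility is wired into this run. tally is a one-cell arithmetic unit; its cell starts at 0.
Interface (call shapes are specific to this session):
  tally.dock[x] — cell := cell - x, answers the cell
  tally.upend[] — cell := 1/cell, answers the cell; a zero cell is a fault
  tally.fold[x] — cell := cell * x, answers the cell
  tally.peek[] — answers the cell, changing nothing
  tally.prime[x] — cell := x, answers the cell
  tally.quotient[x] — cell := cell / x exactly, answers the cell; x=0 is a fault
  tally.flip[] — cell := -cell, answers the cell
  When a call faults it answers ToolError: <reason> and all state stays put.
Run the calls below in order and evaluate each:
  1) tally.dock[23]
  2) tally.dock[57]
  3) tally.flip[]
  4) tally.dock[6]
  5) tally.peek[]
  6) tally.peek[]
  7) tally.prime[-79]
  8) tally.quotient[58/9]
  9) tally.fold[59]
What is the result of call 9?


[in] dock x=23
:: -23
[in] dock x=57
:: -80
[in] flip
:: 80
[in] dock x=6
:: 74
[in] peek
:: 74
[in] peek
:: 74
[in] prime x=-79
:: -79
[in] quotient x=58/9
:: -711/58
[in] fold x=59
:: -41949/58

Answer: -41949/58


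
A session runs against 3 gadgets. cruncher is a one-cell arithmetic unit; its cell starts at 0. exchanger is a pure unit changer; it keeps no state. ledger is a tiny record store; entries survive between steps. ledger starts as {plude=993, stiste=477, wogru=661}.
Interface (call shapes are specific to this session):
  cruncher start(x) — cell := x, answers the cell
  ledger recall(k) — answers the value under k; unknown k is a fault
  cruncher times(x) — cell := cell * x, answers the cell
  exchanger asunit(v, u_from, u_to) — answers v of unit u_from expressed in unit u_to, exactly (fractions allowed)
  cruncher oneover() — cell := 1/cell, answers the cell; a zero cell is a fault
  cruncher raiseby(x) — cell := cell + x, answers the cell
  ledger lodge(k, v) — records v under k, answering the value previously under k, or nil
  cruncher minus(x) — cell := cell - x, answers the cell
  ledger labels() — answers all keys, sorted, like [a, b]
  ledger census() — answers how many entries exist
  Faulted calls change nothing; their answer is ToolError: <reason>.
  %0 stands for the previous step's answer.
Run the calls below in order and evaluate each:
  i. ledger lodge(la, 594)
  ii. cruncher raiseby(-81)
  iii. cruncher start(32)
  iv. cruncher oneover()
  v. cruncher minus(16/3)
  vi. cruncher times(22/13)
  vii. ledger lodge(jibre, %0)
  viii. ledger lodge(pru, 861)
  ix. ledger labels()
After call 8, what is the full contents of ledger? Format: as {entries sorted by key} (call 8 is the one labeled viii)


-> ledger lodge(k: la, v: 594)
<- nil
-> cruncher raiseby(x: -81)
<- -81
-> cruncher start(x: 32)
<- 32
-> cruncher oneover()
<- 1/32
-> cruncher minus(x: 16/3)
<- -509/96
-> cruncher times(x: 22/13)
<- -5599/624
-> ledger lodge(k: jibre, v: %0)
<- nil
-> ledger lodge(k: pru, v: 861)
<- nil
-> ledger labels()
<- [jibre, la, plude, pru, stiste, wogru]

Answer: {jibre=-5599/624, la=594, plude=993, pru=861, stiste=477, wogru=661}


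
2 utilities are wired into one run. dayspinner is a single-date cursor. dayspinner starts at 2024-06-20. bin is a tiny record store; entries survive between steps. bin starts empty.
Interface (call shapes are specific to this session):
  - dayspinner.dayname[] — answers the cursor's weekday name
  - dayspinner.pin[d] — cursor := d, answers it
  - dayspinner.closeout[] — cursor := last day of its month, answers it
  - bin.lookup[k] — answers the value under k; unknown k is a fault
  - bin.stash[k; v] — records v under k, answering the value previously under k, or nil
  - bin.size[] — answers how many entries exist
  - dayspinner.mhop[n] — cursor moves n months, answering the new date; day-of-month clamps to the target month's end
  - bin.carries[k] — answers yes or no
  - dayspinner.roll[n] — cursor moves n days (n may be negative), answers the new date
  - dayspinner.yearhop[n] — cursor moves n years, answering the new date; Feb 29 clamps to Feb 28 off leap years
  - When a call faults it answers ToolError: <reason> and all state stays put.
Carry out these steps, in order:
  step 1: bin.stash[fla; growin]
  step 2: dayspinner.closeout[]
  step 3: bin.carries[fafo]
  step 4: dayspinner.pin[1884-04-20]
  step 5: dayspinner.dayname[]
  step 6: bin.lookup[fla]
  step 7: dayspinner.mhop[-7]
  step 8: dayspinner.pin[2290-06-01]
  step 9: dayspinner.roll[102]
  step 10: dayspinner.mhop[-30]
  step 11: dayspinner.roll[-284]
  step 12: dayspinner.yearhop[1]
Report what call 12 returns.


Answer: 2288-06-01

Derivation:
Calling bin.stash using k→fla, v→growin, and observe nil.
I invoke dayspinner.closeout(), — result: 2024-06-30.
I use bin.carries using k→fafo, → no.
I run dayspinner.pin using d→1884-04-20, → 1884-04-20.
I use dayspinner.dayname(): Sunday.
Then bin.lookup using k→fla, yielding growin.
Invoking dayspinner.mhop using n→-7, yielding 1883-09-20.
Using dayspinner.pin using d→2290-06-01, → 2290-06-01.
I run dayspinner.roll using n→102, — result: 2290-09-11.
I use dayspinner.mhop using n→-30, yielding 2288-03-11.
Now I run dayspinner.roll using n→-284, → 2287-06-01.
Using dayspinner.yearhop using n→1, — result: 2288-06-01.


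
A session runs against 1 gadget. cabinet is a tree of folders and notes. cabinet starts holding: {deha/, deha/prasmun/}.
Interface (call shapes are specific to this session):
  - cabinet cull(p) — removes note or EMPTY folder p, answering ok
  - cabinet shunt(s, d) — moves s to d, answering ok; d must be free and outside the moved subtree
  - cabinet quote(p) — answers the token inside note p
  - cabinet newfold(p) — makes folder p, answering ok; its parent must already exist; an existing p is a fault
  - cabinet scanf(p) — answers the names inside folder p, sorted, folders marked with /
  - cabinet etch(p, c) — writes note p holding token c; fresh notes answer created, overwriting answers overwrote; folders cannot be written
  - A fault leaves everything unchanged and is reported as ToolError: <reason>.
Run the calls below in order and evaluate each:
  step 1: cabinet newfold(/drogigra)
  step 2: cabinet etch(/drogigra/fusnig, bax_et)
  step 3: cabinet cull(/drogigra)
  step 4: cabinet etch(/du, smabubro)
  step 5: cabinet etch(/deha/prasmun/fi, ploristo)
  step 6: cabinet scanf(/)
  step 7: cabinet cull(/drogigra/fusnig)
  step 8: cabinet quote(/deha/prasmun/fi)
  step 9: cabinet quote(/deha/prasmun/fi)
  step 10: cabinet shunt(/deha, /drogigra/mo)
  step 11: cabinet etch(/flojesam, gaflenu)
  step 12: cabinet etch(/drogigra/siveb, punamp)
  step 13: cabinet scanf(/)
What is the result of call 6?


Answer: [deha/, drogigra/, du]

Derivation:
>> cabinet newfold(/drogigra)
<< ok
>> cabinet etch(/drogigra/fusnig, bax_et)
<< created
>> cabinet cull(/drogigra)
<< ToolError: not empty
>> cabinet etch(/du, smabubro)
<< created
>> cabinet etch(/deha/prasmun/fi, ploristo)
<< created
>> cabinet scanf(/)
<< [deha/, drogigra/, du]
>> cabinet cull(/drogigra/fusnig)
<< ok
>> cabinet quote(/deha/prasmun/fi)
<< ploristo
>> cabinet quote(/deha/prasmun/fi)
<< ploristo
>> cabinet shunt(/deha, /drogigra/mo)
<< ok
>> cabinet etch(/flojesam, gaflenu)
<< created
>> cabinet etch(/drogigra/siveb, punamp)
<< created
>> cabinet scanf(/)
<< [drogigra/, du, flojesam]


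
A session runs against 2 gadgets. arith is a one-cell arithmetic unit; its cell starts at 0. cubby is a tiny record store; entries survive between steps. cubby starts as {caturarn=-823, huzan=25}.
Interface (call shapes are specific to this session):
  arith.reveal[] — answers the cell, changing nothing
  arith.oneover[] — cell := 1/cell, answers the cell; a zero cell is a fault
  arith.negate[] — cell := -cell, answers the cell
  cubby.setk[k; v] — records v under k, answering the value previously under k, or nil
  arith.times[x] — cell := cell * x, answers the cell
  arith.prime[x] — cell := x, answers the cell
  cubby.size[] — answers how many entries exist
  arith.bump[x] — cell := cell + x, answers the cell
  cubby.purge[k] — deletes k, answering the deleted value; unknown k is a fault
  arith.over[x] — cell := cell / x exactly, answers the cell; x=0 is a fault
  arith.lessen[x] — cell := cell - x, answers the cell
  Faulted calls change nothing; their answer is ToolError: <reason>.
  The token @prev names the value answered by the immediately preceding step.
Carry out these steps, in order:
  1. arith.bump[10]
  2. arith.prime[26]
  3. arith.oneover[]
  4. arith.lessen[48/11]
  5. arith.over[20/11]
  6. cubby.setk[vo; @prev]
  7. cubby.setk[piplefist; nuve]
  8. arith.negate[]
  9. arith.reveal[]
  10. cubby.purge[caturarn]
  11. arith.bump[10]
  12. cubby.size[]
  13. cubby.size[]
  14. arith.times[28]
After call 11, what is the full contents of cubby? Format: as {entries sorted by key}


-> arith.bump(x='10')
<- 10
-> arith.prime(x='26')
<- 26
-> arith.oneover()
<- 1/26
-> arith.lessen(x='48/11')
<- -1237/286
-> arith.over(x='20/11')
<- -1237/520
-> cubby.setk(k='vo', v='@prev')
<- nil
-> cubby.setk(k='piplefist', v='nuve')
<- nil
-> arith.negate()
<- 1237/520
-> arith.reveal()
<- 1237/520
-> cubby.purge(k='caturarn')
<- -823
-> arith.bump(x='10')
<- 6437/520
-> cubby.size()
<- 3
-> cubby.size()
<- 3
-> arith.times(x='28')
<- 45059/130

Answer: {huzan=25, piplefist=nuve, vo=-1237/520}


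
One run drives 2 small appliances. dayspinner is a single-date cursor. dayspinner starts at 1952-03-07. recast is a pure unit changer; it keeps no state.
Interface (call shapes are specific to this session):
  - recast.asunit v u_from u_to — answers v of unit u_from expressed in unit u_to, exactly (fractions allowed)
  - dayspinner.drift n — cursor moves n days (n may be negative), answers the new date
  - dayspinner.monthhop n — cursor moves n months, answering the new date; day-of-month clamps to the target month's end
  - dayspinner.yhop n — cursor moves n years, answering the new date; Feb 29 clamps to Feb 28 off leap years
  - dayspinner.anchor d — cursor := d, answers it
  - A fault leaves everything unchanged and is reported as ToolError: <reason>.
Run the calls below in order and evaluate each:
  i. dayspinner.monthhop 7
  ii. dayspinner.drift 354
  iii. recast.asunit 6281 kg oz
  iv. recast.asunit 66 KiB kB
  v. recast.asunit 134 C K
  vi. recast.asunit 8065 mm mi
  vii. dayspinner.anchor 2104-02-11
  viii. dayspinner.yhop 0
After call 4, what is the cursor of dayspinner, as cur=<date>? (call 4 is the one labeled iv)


Step: dayspinner.monthhop[n→7]
Result: 1952-10-07
Step: dayspinner.drift[n→354]
Result: 1953-09-26
Step: recast.asunit[v→6281; u_from→kg; u_to→oz]
Result: 913600000000/4123567
Step: recast.asunit[v→66; u_from→KiB; u_to→kB]
Result: 8448/125
Step: recast.asunit[v→134; u_from→C; u_to→K]
Result: 8143/20
Step: recast.asunit[v→8065; u_from→mm; u_to→mi]
Result: 8065/1609344
Step: dayspinner.anchor[d→2104-02-11]
Result: 2104-02-11
Step: dayspinner.yhop[n→0]
Result: 2104-02-11

Answer: cur=1953-09-26


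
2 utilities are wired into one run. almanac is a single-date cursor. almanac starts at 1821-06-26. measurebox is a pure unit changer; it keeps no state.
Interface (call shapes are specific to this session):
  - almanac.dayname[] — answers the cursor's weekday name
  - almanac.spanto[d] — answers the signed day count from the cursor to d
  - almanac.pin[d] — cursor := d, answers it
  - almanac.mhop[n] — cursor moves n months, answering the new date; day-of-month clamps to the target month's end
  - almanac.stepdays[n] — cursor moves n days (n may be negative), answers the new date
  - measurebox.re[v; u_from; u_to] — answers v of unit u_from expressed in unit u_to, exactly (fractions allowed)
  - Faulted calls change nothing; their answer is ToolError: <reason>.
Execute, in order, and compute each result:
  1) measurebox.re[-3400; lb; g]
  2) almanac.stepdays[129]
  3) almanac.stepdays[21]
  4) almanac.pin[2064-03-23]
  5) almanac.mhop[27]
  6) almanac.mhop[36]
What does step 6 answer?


$ re v='-3400' u_from='lb' u_to='g'
[out] -771107029/500
$ stepdays n='129'
[out] 1821-11-02
$ stepdays n='21'
[out] 1821-11-23
$ pin d='2064-03-23'
[out] 2064-03-23
$ mhop n='27'
[out] 2066-06-23
$ mhop n='36'
[out] 2069-06-23

Answer: 2069-06-23


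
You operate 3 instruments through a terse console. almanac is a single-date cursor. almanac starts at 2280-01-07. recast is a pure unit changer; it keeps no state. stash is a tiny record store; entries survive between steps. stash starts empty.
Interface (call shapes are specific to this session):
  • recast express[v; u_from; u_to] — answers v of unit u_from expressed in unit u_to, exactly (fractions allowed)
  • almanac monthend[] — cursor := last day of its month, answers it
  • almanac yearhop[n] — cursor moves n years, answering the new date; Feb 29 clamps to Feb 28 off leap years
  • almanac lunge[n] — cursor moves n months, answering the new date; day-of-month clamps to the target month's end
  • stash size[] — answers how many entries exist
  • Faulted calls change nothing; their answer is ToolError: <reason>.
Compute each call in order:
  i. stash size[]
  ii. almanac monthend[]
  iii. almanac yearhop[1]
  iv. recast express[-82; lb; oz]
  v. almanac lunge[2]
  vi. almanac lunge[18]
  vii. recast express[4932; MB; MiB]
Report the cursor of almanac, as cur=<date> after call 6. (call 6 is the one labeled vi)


Answer: cur=2282-09-30

Derivation:
→ stash size()
← 0
→ almanac monthend()
← 2280-01-31
→ almanac yearhop(n=1)
← 2281-01-31
→ recast express(v=-82, u_from=lb, u_to=oz)
← -1312
→ almanac lunge(n=2)
← 2281-03-31
→ almanac lunge(n=18)
← 2282-09-30
→ recast express(v=4932, u_from=MB, u_to=MiB)
← 19265625/4096


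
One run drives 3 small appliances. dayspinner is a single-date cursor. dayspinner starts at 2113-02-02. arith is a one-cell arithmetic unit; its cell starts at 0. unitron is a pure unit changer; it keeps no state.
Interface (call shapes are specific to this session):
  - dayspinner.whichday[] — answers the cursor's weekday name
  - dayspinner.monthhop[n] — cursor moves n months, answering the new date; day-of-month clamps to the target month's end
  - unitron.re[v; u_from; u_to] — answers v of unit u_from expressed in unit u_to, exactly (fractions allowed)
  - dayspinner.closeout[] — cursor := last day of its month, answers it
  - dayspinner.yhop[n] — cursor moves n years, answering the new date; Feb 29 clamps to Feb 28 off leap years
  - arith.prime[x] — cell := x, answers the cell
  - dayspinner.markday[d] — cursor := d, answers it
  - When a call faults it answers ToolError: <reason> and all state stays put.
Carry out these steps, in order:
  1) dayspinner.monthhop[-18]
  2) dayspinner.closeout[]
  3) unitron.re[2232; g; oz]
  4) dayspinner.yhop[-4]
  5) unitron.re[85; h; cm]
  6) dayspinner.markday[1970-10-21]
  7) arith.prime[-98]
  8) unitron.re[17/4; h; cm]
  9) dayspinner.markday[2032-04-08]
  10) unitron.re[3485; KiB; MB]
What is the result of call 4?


CALL dayspinner.monthhop[n='-18']
RET  2111-08-02
CALL dayspinner.closeout[]
RET  2111-08-31
CALL unitron.re[v='2232'; u_from='g'; u_to='oz']
RET  3571200000/45359237
CALL dayspinner.yhop[n='-4']
RET  2107-08-31
CALL unitron.re[v='85'; u_from='h'; u_to='cm']
RET  ToolError: incompatible units
CALL dayspinner.markday[d='1970-10-21']
RET  1970-10-21
CALL arith.prime[x='-98']
RET  -98
CALL unitron.re[v='17/4'; u_from='h'; u_to='cm']
RET  ToolError: incompatible units
CALL dayspinner.markday[d='2032-04-08']
RET  2032-04-08
CALL unitron.re[v='3485'; u_from='KiB'; u_to='MB']
RET  11152/3125

Answer: 2107-08-31


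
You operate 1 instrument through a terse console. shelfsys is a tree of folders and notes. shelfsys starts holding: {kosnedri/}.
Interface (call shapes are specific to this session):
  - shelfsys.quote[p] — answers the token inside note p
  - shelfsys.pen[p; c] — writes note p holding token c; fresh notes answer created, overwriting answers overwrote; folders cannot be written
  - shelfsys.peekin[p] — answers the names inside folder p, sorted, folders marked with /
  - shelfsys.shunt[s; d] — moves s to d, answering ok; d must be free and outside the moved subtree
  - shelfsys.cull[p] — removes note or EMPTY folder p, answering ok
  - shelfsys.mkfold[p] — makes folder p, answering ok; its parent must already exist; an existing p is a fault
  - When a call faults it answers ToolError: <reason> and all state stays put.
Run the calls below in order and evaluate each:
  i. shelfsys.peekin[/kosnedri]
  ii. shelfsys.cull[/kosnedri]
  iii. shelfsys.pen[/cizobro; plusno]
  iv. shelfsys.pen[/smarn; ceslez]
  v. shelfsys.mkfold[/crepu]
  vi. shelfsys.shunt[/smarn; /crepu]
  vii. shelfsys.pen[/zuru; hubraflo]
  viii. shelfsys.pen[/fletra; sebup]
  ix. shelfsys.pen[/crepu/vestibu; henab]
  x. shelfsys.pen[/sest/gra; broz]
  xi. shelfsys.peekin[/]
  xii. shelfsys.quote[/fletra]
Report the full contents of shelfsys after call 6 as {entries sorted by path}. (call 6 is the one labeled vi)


Answer: {cizobro=plusno, crepu/, smarn=ceslez}

Derivation:
Next I call shelfsys.peekin(p='/kosnedri'): [].
I try shelfsys.cull(p='/kosnedri'), giving ok.
I call shelfsys.pen(p='/cizobro', c='plusno'), and see created.
I run shelfsys.pen(p='/smarn', c='ceslez'), yielding created.
I use shelfsys.mkfold(p='/crepu'), and get ok.
Next I call shelfsys.shunt(s='/smarn', d='/crepu'), — result: ToolError: exists.
I call shelfsys.pen(p='/zuru', c='hubraflo'), → created.
Next I call shelfsys.pen(p='/fletra', c='sebup'), yielding created.
Invoking shelfsys.pen(p='/crepu/vestibu', c='henab'), yielding created.
Next I call shelfsys.pen(p='/sest/gra', c='broz'), and get ToolError: no parent.
I use shelfsys.peekin(p='/'), — result: [cizobro, crepu/, fletra, smarn, zuru].
Now I run shelfsys.quote(p='/fletra'): sebup.


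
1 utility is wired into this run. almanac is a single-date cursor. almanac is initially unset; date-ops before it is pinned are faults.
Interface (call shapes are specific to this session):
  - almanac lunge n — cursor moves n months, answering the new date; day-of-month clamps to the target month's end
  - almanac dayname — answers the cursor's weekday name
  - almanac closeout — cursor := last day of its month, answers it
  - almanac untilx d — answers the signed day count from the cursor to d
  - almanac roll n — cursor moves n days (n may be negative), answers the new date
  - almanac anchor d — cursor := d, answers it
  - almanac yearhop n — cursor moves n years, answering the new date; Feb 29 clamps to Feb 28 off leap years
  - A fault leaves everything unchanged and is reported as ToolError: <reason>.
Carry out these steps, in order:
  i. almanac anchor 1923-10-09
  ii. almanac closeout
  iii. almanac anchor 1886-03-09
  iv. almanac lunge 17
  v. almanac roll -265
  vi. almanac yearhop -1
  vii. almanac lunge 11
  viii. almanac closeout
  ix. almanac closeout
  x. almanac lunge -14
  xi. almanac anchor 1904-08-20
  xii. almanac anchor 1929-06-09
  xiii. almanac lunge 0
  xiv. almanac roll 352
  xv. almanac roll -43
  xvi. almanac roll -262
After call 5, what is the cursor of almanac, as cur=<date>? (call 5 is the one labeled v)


→ almanac anchor(d='1923-10-09')
← 1923-10-09
→ almanac closeout()
← 1923-10-31
→ almanac anchor(d='1886-03-09')
← 1886-03-09
→ almanac lunge(n='17')
← 1887-08-09
→ almanac roll(n='-265')
← 1886-11-17
→ almanac yearhop(n='-1')
← 1885-11-17
→ almanac lunge(n='11')
← 1886-10-17
→ almanac closeout()
← 1886-10-31
→ almanac closeout()
← 1886-10-31
→ almanac lunge(n='-14')
← 1885-08-31
→ almanac anchor(d='1904-08-20')
← 1904-08-20
→ almanac anchor(d='1929-06-09')
← 1929-06-09
→ almanac lunge(n='0')
← 1929-06-09
→ almanac roll(n='352')
← 1930-05-27
→ almanac roll(n='-43')
← 1930-04-14
→ almanac roll(n='-262')
← 1929-07-26

Answer: cur=1886-11-17


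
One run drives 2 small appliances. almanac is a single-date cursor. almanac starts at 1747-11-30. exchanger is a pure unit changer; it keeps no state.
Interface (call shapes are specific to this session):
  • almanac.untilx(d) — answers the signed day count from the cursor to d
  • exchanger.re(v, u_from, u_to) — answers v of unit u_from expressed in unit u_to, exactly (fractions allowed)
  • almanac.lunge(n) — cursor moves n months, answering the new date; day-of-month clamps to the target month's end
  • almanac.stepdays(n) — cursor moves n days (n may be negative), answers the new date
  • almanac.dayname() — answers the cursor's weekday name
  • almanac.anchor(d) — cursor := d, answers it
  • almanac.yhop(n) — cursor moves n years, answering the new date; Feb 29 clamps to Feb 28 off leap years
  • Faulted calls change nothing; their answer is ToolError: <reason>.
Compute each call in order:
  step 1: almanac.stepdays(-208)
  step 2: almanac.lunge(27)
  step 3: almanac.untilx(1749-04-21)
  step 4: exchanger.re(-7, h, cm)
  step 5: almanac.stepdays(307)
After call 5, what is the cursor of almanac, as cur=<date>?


Do: stepdays[n=-208]
See: 1747-05-06
Do: lunge[n=27]
See: 1749-08-06
Do: untilx[d=1749-04-21]
See: -107
Do: re[v=-7; u_from=h; u_to=cm]
See: ToolError: incompatible units
Do: stepdays[n=307]
See: 1750-06-09

Answer: cur=1750-06-09


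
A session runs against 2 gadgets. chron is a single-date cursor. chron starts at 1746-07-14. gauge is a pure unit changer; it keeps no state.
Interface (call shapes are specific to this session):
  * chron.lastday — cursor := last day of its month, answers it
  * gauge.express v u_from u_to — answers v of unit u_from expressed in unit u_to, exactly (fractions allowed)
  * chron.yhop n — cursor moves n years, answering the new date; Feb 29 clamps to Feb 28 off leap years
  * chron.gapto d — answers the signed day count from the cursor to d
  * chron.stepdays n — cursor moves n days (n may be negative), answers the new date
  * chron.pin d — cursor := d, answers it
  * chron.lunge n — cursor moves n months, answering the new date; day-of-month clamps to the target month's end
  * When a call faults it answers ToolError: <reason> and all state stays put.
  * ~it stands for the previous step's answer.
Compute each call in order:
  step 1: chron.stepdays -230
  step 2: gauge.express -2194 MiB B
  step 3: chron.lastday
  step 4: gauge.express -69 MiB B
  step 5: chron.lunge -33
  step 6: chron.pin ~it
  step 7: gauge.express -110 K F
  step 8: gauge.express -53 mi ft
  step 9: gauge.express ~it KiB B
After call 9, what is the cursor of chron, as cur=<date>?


I call chron.stepdays passing n=-230, → 1745-11-26.
Invoking gauge.express passing v=-2194, u_from=MiB, u_to=B, and observe -2300575744.
I use chron.lastday: 1745-11-30.
Now I run gauge.express passing v=-69, u_from=MiB, u_to=B, and observe -72351744.
I invoke chron.lunge passing n=-33, which returns 1743-02-28.
I call chron.pin passing d=~it, — result: 1743-02-28.
I try gauge.express passing v=-110, u_from=K, u_to=F, yielding -65767/100.
Then gauge.express passing v=-53, u_from=mi, u_to=ft, → -279840.
I try gauge.express passing v=~it, u_from=KiB, u_to=B, and observe -286556160.

Answer: cur=1743-02-28
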